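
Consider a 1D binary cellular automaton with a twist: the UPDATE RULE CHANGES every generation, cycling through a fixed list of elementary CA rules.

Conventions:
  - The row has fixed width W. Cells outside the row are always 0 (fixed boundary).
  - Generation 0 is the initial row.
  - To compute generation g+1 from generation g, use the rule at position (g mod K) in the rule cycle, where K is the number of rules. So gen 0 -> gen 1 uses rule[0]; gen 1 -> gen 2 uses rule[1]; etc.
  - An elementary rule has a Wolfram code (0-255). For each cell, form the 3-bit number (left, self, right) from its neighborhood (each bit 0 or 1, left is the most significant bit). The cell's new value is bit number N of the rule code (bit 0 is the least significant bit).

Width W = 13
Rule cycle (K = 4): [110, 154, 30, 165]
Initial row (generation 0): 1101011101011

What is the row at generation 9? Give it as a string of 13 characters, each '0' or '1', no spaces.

Gen 0: 1101011101011
Gen 1 (rule 110): 1111110111111
Gen 2 (rule 154): 1111100111110
Gen 3 (rule 30): 1000011100001
Gen 4 (rule 165): 1011001001101
Gen 5 (rule 110): 1111011011111
Gen 6 (rule 154): 1110010011110
Gen 7 (rule 30): 1001111110001
Gen 8 (rule 165): 1000111100101
Gen 9 (rule 110): 1001100101111

Answer: 1001100101111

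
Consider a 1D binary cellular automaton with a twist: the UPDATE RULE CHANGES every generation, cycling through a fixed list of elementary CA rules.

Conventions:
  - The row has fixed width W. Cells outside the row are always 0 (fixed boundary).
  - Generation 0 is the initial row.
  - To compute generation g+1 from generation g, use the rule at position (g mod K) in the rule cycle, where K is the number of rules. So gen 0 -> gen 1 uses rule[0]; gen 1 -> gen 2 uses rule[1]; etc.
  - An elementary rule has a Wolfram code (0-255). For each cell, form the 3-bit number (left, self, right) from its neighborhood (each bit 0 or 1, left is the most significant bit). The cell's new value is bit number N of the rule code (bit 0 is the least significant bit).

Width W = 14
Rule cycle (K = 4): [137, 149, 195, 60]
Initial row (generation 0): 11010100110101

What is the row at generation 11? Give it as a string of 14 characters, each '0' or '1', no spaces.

Answer: 11000111101101

Derivation:
Gen 0: 11010100110101
Gen 1 (rule 137): 10000000100000
Gen 2 (rule 149): 11111110111111
Gen 3 (rule 195): 01111110011111
Gen 4 (rule 60): 01000001010000
Gen 5 (rule 137): 00011100000111
Gen 6 (rule 149): 11001011110010
Gen 7 (rule 195): 01010001110100
Gen 8 (rule 60): 01111001001110
Gen 9 (rule 137): 01110000001100
Gen 10 (rule 149): 00101111100011
Gen 11 (rule 195): 11000111101101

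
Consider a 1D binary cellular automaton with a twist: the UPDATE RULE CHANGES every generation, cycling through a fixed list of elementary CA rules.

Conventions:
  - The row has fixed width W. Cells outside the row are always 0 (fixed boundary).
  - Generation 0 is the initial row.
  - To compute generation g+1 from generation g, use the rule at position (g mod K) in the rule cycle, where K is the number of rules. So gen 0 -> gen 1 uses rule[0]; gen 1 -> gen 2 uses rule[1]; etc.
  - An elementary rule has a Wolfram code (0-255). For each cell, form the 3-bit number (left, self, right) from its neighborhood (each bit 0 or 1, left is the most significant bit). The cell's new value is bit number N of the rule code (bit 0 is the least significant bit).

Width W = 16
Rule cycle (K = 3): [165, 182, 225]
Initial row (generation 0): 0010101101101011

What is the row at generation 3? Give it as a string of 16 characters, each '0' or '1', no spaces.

Gen 0: 0010101101101011
Gen 1 (rule 165): 1011110010011100
Gen 2 (rule 182): 1101101111101010
Gen 3 (rule 225): 0110110111110100

Answer: 0110110111110100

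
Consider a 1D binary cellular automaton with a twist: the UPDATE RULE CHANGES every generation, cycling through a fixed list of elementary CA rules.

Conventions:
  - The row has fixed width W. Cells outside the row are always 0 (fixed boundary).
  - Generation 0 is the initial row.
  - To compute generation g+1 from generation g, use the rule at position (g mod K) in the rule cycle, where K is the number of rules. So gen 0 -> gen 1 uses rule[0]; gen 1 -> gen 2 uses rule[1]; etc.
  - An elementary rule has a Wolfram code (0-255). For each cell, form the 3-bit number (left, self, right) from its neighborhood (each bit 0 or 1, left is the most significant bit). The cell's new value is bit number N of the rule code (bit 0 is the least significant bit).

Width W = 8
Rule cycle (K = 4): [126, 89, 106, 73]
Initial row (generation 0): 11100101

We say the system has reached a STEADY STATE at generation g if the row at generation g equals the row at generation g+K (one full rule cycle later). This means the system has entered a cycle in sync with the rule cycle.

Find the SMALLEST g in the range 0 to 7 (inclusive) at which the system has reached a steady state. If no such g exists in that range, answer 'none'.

Answer: none

Derivation:
Gen 0: 11100101
Gen 1 (rule 126): 10111111
Gen 2 (rule 89): 00100001
Gen 3 (rule 106): 01000010
Gen 4 (rule 73): 00011000
Gen 5 (rule 126): 00111100
Gen 6 (rule 89): 10100111
Gen 7 (rule 106): 01001101
Gen 8 (rule 73): 00001100
Gen 9 (rule 126): 00011110
Gen 10 (rule 89): 11010011
Gen 11 (rule 106): 11100111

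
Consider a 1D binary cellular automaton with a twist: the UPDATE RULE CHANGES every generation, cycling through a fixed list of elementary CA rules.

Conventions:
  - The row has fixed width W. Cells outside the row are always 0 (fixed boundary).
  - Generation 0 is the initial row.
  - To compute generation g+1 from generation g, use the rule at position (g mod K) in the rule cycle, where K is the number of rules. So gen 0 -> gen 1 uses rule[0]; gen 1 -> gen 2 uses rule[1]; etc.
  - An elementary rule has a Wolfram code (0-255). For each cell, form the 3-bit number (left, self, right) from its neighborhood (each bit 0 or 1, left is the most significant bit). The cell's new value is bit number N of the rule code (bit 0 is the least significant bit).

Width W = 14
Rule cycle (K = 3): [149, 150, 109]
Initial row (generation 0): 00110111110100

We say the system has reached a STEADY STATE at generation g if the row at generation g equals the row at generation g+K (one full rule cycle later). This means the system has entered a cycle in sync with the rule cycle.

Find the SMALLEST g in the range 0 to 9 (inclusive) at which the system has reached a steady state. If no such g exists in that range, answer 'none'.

Answer: none

Derivation:
Gen 0: 00110111110100
Gen 1 (rule 149): 10000011100111
Gen 2 (rule 150): 11000101011010
Gen 3 (rule 109): 11010111111110
Gen 4 (rule 149): 00010011111101
Gen 5 (rule 150): 00111101111001
Gen 6 (rule 109): 10100111001001
Gen 7 (rule 149): 10110010101101
Gen 8 (rule 150): 10001110100001
Gen 9 (rule 109): 10101011101101
Gen 10 (rule 149): 10101001000001
Gen 11 (rule 150): 10101111100011
Gen 12 (rule 109): 11111000101011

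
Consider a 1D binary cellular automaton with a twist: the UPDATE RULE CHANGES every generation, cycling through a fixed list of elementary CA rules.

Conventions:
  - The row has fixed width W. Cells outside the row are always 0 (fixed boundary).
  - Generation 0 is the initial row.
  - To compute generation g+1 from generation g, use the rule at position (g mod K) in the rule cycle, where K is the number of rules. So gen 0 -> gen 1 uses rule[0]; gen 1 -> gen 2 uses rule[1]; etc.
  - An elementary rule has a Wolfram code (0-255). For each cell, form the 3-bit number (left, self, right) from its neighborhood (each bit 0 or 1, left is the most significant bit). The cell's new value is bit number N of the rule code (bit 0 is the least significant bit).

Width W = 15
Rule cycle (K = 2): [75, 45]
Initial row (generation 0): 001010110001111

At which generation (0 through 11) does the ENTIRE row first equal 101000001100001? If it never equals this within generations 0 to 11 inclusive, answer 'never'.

Gen 0: 001010110001111
Gen 1 (rule 75): 110000110111001
Gen 2 (rule 45): 100110101100001
Gen 3 (rule 75): 001110001101110
Gen 4 (rule 45): 101000101011000
Gen 5 (rule 75): 000011000011011
Gen 6 (rule 45): 111010011010110
Gen 7 (rule 75): 101000111000110
Gen 8 (rule 45): 111010100010100
Gen 9 (rule 75): 101000001100001
Gen 10 (rule 45): 111011101001101
Gen 11 (rule 75): 101010100011100

Answer: 9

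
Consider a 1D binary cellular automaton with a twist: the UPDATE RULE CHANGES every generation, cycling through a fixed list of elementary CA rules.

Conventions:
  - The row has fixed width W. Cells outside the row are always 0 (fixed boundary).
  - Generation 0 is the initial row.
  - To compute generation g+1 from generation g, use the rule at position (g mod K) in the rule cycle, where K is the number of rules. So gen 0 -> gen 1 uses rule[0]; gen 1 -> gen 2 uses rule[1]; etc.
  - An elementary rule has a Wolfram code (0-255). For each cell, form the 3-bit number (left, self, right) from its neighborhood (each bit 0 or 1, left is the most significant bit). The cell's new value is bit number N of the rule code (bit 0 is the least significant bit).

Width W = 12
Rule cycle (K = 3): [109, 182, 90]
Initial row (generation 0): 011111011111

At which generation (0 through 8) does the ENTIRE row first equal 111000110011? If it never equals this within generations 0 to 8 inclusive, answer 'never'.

Answer: never

Derivation:
Gen 0: 011111011111
Gen 1 (rule 109): 010001110001
Gen 2 (rule 182): 111010101011
Gen 3 (rule 90): 101000000011
Gen 4 (rule 109): 111011111011
Gen 5 (rule 182): 010101110100
Gen 6 (rule 90): 100001010010
Gen 7 (rule 109): 101101110010
Gen 8 (rule 182): 110010101111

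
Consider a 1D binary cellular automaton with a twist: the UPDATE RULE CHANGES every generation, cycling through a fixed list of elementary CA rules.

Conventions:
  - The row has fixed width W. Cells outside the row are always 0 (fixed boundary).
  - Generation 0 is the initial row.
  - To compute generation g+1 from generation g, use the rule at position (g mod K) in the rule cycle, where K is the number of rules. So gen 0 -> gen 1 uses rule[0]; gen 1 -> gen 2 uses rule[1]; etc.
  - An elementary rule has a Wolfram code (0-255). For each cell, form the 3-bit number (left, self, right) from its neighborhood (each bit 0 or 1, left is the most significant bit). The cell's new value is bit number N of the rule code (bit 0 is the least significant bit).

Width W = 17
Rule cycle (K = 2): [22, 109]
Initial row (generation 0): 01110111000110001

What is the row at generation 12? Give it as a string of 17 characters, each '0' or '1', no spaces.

Answer: 10111111111111111

Derivation:
Gen 0: 01110111000110001
Gen 1 (rule 22): 10000000101001011
Gen 2 (rule 109): 10111110111001111
Gen 3 (rule 22): 10000000000110000
Gen 4 (rule 109): 10111111110110111
Gen 5 (rule 22): 10000000000000000
Gen 6 (rule 109): 10111111111111111
Gen 7 (rule 22): 10000000000000000
Gen 8 (rule 109): 10111111111111111
Gen 9 (rule 22): 10000000000000000
Gen 10 (rule 109): 10111111111111111
Gen 11 (rule 22): 10000000000000000
Gen 12 (rule 109): 10111111111111111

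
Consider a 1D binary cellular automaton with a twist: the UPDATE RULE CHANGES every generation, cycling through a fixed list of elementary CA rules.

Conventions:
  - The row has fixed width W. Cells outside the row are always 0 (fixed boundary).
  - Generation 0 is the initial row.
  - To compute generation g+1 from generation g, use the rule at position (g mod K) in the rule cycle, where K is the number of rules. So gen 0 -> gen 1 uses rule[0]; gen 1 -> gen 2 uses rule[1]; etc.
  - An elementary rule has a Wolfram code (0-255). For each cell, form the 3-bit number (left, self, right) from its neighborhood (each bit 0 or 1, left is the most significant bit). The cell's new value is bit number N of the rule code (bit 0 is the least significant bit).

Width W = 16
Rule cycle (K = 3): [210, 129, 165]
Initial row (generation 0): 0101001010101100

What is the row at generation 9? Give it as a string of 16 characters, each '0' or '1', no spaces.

Gen 0: 0101001010101100
Gen 1 (rule 210): 1000110000000110
Gen 2 (rule 129): 0010000111110000
Gen 3 (rule 165): 1010110011100111
Gen 4 (rule 210): 0000011101111011
Gen 5 (rule 129): 1111001000110000
Gen 6 (rule 165): 0110001010000111
Gen 7 (rule 210): 1011010001001011
Gen 8 (rule 129): 0000000100000000
Gen 9 (rule 165): 1111110101111111

Answer: 1111110101111111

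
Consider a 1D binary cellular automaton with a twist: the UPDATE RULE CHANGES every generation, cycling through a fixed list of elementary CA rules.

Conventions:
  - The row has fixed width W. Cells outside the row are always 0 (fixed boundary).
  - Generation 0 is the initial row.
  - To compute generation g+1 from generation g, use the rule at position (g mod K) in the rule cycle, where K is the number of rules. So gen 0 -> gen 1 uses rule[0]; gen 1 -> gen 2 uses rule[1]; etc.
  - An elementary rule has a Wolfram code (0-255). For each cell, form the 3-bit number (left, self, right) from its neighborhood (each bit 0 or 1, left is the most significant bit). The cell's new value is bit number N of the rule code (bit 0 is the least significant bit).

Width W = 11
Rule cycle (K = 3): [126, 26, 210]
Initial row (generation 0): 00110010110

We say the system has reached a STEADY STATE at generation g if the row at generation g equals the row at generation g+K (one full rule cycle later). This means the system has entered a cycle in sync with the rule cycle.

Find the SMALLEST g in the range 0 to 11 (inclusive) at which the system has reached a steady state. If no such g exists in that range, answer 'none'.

Answer: none

Derivation:
Gen 0: 00110010110
Gen 1 (rule 126): 01111111111
Gen 2 (rule 26): 11000000000
Gen 3 (rule 210): 01100000000
Gen 4 (rule 126): 11110000000
Gen 5 (rule 26): 10001000000
Gen 6 (rule 210): 01010100000
Gen 7 (rule 126): 11111110000
Gen 8 (rule 26): 10000001000
Gen 9 (rule 210): 01000010100
Gen 10 (rule 126): 11100111110
Gen 11 (rule 26): 10011100001
Gen 12 (rule 210): 01101110010
Gen 13 (rule 126): 11111011111
Gen 14 (rule 26): 10000010000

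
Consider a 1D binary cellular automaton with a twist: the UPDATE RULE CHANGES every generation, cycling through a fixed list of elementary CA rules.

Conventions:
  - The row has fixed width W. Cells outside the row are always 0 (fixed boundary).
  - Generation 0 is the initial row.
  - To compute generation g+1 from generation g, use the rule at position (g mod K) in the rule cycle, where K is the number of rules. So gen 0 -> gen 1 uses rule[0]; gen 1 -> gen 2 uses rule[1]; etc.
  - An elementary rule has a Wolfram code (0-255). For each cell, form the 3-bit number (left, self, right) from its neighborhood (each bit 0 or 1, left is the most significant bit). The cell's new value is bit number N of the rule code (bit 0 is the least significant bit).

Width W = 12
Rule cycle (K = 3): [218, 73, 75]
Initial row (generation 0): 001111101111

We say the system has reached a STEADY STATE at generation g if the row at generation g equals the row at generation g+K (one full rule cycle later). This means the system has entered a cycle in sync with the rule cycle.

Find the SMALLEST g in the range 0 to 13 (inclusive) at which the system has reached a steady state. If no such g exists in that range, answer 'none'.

Answer: 7

Derivation:
Gen 0: 001111101111
Gen 1 (rule 218): 011111101111
Gen 2 (rule 73): 010000101001
Gen 3 (rule 75): 100111000010
Gen 4 (rule 218): 011111100101
Gen 5 (rule 73): 010000100000
Gen 6 (rule 75): 100111001111
Gen 7 (rule 218): 011111111111
Gen 8 (rule 73): 010000000001
Gen 9 (rule 75): 100111111110
Gen 10 (rule 218): 011111111111
Gen 11 (rule 73): 010000000001
Gen 12 (rule 75): 100111111110
Gen 13 (rule 218): 011111111111
Gen 14 (rule 73): 010000000001
Gen 15 (rule 75): 100111111110
Gen 16 (rule 218): 011111111111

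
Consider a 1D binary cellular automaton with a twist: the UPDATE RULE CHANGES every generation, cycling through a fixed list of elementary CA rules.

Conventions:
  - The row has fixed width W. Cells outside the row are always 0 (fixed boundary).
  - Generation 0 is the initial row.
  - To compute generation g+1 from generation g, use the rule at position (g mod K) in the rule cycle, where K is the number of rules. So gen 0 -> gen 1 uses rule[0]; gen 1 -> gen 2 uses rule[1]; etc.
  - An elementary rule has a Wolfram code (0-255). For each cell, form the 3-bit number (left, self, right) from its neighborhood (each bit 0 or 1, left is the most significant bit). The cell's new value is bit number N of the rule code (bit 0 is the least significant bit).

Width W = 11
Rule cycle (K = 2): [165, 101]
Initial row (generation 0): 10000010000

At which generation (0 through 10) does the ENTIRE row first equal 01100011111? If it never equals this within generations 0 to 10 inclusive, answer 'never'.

Answer: 5

Derivation:
Gen 0: 10000010000
Gen 1 (rule 165): 10111010111
Gen 2 (rule 101): 11001111001
Gen 3 (rule 165): 00000110001
Gen 4 (rule 101): 11110010101
Gen 5 (rule 165): 01100011111
Gen 6 (rule 101): 00101000001
Gen 7 (rule 165): 10111011101
Gen 8 (rule 101): 11001100111
Gen 9 (rule 165): 00000000010
Gen 10 (rule 101): 11111111010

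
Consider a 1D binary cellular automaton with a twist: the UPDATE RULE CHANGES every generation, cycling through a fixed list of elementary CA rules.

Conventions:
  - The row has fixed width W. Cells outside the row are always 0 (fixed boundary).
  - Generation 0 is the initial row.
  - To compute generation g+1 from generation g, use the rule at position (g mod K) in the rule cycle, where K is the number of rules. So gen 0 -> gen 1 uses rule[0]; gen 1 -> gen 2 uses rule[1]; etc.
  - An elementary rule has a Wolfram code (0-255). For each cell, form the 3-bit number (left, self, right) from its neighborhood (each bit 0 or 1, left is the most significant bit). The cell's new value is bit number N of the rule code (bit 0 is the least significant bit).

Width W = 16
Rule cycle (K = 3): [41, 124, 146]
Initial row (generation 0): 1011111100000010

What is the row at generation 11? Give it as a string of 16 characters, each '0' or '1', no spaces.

Gen 0: 1011111100000010
Gen 1 (rule 41): 0110000001111000
Gen 2 (rule 124): 0111000001001100
Gen 3 (rule 146): 1010100010110010
Gen 4 (rule 41): 0101001001100000
Gen 5 (rule 124): 0111101101110000
Gen 6 (rule 146): 1011000000101000
Gen 7 (rule 41): 0110011110010011
Gen 8 (rule 124): 0111010011011011
Gen 9 (rule 146): 1010001100000000
Gen 10 (rule 41): 0100101001111111
Gen 11 (rule 124): 0110111101000001

Answer: 0110111101000001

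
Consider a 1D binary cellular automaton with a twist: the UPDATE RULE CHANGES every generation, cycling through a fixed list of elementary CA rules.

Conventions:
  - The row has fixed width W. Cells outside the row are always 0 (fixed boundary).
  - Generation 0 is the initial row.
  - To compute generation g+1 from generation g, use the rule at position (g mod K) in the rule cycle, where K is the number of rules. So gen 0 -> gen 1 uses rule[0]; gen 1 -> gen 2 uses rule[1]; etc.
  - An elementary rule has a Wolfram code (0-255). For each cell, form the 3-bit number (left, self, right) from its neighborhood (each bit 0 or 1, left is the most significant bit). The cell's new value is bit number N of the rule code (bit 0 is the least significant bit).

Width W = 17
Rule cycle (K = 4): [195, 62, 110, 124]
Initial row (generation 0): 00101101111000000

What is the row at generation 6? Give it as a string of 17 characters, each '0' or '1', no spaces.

Gen 0: 00101101111000000
Gen 1 (rule 195): 11000100111011111
Gen 2 (rule 62): 10101111100110000
Gen 3 (rule 110): 11111000101110000
Gen 4 (rule 124): 10001100111011000
Gen 5 (rule 195): 00110101011001011
Gen 6 (rule 62): 01101111110111110

Answer: 01101111110111110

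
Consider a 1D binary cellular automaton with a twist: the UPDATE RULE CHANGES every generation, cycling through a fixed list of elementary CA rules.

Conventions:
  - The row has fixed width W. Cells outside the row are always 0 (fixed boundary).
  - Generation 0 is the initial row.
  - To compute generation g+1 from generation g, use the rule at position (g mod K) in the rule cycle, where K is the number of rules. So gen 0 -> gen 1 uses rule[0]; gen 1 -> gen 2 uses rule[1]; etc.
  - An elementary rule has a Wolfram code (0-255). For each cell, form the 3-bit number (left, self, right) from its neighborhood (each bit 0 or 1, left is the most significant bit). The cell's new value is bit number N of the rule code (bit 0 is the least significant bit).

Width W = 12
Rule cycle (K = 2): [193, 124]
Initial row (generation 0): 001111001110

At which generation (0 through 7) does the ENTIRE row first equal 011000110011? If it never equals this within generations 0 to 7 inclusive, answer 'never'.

Answer: 4

Derivation:
Gen 0: 001111001110
Gen 1 (rule 193): 100111000110
Gen 2 (rule 124): 110101100111
Gen 3 (rule 193): 010000100011
Gen 4 (rule 124): 011000110011
Gen 5 (rule 193): 001010010001
Gen 6 (rule 124): 001111011001
Gen 7 (rule 193): 100111001000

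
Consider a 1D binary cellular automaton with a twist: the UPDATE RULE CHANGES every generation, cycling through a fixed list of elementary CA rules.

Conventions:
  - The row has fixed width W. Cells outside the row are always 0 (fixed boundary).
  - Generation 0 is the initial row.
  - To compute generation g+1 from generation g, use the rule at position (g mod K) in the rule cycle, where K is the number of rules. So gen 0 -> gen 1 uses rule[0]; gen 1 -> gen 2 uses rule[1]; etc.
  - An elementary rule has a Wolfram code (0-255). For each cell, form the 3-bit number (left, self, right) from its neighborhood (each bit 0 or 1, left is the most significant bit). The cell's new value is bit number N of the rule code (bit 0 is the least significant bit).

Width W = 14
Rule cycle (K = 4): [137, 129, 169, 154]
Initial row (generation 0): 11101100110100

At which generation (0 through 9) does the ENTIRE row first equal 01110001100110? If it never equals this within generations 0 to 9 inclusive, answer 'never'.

Gen 0: 11101100110100
Gen 1 (rule 137): 11001000100001
Gen 2 (rule 129): 00000010001100
Gen 3 (rule 169): 11111000101001
Gen 4 (rule 154): 11110101000110
Gen 5 (rule 137): 11100000010100
Gen 6 (rule 129): 01001111000001
Gen 7 (rule 169): 00001110011100
Gen 8 (rule 154): 00011101111010
Gen 9 (rule 137): 11011001110000

Answer: never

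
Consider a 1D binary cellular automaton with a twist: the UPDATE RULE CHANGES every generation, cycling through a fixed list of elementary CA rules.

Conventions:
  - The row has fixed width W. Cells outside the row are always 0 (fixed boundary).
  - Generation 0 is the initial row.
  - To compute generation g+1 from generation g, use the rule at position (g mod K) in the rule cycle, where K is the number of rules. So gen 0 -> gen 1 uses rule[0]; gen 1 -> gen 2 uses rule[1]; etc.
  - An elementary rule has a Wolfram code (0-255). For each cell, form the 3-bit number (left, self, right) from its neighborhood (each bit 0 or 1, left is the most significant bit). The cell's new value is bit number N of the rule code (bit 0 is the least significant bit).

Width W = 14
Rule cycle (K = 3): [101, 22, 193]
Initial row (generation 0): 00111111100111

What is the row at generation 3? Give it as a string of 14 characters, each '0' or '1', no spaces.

Answer: 01011100110001

Derivation:
Gen 0: 00111111100111
Gen 1 (rule 101): 10000000100001
Gen 2 (rule 22): 11000001110011
Gen 3 (rule 193): 01011100110001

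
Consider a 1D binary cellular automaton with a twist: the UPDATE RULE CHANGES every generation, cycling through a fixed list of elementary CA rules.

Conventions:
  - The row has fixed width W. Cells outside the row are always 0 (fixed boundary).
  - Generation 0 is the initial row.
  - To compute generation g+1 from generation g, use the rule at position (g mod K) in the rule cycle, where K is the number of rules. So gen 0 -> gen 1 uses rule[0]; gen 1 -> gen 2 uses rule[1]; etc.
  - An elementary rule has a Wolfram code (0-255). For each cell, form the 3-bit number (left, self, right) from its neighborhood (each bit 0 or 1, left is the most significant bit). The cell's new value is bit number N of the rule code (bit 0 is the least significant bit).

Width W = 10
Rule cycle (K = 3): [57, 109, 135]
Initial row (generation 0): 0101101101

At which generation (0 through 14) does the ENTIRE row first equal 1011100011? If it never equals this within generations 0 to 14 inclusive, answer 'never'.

Gen 0: 0101101101
Gen 1 (rule 57): 0011011010
Gen 2 (rule 109): 1011111110
Gen 3 (rule 135): 1001111100
Gen 4 (rule 57): 0101000011
Gen 5 (rule 109): 0111011011
Gen 6 (rule 135): 1010000000
Gen 7 (rule 57): 0101111111
Gen 8 (rule 109): 0111000001
Gen 9 (rule 135): 1010011111
Gen 10 (rule 57): 0101010000
Gen 11 (rule 109): 0111110111
Gen 12 (rule 135): 1011100010
Gen 13 (rule 57): 0110011001
Gen 14 (rule 109): 0110011001

Answer: never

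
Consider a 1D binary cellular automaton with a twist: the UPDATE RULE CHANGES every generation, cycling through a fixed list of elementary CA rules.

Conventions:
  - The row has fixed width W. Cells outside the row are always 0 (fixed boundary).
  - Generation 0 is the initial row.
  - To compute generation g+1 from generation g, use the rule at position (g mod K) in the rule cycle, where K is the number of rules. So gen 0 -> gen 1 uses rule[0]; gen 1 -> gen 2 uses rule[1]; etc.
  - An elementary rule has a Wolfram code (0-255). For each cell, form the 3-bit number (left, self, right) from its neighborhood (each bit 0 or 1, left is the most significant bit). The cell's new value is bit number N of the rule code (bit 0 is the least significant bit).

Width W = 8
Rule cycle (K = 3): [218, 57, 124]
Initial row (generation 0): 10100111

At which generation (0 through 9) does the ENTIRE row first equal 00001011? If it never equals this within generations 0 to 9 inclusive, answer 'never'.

Gen 0: 10100111
Gen 1 (rule 218): 00011111
Gen 2 (rule 57): 11010000
Gen 3 (rule 124): 11111000
Gen 4 (rule 218): 11111100
Gen 5 (rule 57): 10000011
Gen 6 (rule 124): 11000011
Gen 7 (rule 218): 11100111
Gen 8 (rule 57): 10010100
Gen 9 (rule 124): 11011110

Answer: never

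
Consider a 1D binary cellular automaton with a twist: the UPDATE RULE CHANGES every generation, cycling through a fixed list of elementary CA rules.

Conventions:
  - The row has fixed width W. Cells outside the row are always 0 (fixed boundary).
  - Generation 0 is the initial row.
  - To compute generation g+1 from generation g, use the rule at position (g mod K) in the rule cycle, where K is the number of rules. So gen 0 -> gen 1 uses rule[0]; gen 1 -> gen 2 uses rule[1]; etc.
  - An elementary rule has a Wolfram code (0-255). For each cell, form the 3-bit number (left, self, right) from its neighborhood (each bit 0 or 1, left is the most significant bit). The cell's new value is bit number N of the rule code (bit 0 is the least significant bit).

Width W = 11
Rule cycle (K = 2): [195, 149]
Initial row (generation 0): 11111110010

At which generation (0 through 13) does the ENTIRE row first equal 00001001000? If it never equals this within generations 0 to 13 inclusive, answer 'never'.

Answer: 4

Derivation:
Gen 0: 11111110010
Gen 1 (rule 195): 01111110100
Gen 2 (rule 149): 00111100111
Gen 3 (rule 195): 11011101011
Gen 4 (rule 149): 00001001000
Gen 5 (rule 195): 11110010011
Gen 6 (rule 149): 01101011000
Gen 7 (rule 195): 10100001011
Gen 8 (rule 149): 10111101000
Gen 9 (rule 195): 00011100011
Gen 10 (rule 149): 11001011000
Gen 11 (rule 195): 01010001011
Gen 12 (rule 149): 01011101000
Gen 13 (rule 195): 10001100011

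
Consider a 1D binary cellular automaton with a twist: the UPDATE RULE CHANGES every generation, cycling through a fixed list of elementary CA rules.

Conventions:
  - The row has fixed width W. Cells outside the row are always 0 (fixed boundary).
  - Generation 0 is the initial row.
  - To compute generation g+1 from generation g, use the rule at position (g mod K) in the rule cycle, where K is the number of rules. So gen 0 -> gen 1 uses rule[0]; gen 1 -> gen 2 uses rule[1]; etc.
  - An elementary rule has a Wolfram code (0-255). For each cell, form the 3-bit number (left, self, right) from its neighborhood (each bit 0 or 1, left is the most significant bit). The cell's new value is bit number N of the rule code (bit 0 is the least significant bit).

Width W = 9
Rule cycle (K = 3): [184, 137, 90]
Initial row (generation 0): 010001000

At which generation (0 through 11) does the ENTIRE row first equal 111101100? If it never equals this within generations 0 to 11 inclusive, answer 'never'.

Answer: never

Derivation:
Gen 0: 010001000
Gen 1 (rule 184): 001000100
Gen 2 (rule 137): 100010001
Gen 3 (rule 90): 010101010
Gen 4 (rule 184): 001010101
Gen 5 (rule 137): 100000000
Gen 6 (rule 90): 010000000
Gen 7 (rule 184): 001000000
Gen 8 (rule 137): 100011111
Gen 9 (rule 90): 010110001
Gen 10 (rule 184): 001101000
Gen 11 (rule 137): 101000011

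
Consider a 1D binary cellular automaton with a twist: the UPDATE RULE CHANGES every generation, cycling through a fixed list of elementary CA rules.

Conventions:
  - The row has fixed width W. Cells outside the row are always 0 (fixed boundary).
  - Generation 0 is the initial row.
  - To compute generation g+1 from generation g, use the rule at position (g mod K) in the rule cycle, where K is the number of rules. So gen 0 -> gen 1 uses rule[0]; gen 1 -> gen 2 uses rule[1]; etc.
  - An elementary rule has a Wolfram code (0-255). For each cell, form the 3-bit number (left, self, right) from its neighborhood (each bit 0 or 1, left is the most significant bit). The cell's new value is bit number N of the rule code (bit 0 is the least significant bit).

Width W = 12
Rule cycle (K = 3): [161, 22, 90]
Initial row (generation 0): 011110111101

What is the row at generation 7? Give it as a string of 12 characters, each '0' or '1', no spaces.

Answer: 000100111010

Derivation:
Gen 0: 011110111101
Gen 1 (rule 161): 001101011010
Gen 2 (rule 22): 010001000011
Gen 3 (rule 90): 101010100111
Gen 4 (rule 161): 010101000010
Gen 5 (rule 22): 110101100111
Gen 6 (rule 90): 110001111101
Gen 7 (rule 161): 000100111010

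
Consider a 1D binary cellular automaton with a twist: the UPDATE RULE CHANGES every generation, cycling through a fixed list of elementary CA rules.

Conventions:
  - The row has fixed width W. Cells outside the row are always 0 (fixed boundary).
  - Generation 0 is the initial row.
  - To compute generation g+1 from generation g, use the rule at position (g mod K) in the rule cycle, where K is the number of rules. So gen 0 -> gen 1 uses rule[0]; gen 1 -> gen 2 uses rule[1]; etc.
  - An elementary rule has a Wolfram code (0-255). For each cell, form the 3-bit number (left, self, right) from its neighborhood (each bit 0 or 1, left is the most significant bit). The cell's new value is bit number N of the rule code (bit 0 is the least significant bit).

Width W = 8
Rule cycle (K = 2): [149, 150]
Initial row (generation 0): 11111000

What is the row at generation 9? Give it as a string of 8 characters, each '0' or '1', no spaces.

Answer: 01001001

Derivation:
Gen 0: 11111000
Gen 1 (rule 149): 01110111
Gen 2 (rule 150): 10100010
Gen 3 (rule 149): 10111011
Gen 4 (rule 150): 10010000
Gen 5 (rule 149): 11011111
Gen 6 (rule 150): 00001110
Gen 7 (rule 149): 11100101
Gen 8 (rule 150): 01011101
Gen 9 (rule 149): 01001001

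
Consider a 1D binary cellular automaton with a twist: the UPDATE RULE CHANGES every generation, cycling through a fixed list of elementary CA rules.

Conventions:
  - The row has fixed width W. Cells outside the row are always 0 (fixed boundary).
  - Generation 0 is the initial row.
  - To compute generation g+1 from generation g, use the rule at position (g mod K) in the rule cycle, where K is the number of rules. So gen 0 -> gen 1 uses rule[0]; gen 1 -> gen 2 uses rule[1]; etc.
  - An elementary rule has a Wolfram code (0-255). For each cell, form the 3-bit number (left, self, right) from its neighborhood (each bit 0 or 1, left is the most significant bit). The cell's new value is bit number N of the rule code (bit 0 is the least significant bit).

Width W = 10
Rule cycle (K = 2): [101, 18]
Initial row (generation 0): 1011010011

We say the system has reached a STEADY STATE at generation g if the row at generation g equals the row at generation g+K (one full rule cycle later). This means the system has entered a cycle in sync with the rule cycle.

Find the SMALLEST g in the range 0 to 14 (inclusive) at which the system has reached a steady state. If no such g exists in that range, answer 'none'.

Answer: 6

Derivation:
Gen 0: 1011010011
Gen 1 (rule 101): 1101110001
Gen 2 (rule 18): 0000001010
Gen 3 (rule 101): 1111101110
Gen 4 (rule 18): 0000000001
Gen 5 (rule 101): 1111111101
Gen 6 (rule 18): 0000000000
Gen 7 (rule 101): 1111111111
Gen 8 (rule 18): 0000000000
Gen 9 (rule 101): 1111111111
Gen 10 (rule 18): 0000000000
Gen 11 (rule 101): 1111111111
Gen 12 (rule 18): 0000000000
Gen 13 (rule 101): 1111111111
Gen 14 (rule 18): 0000000000
Gen 15 (rule 101): 1111111111
Gen 16 (rule 18): 0000000000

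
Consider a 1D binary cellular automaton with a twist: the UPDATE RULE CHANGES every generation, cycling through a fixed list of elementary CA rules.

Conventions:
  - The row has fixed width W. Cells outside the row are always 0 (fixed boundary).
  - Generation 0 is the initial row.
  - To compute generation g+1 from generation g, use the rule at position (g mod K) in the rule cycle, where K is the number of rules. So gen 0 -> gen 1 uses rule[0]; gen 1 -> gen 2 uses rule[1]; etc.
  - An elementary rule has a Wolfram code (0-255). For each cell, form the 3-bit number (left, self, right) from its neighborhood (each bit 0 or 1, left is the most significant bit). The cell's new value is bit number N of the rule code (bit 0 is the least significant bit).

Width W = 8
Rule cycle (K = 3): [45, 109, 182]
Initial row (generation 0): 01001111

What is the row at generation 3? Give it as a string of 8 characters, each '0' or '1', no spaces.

Gen 0: 01001111
Gen 1 (rule 45): 01001000
Gen 2 (rule 109): 01001011
Gen 3 (rule 182): 11111100

Answer: 11111100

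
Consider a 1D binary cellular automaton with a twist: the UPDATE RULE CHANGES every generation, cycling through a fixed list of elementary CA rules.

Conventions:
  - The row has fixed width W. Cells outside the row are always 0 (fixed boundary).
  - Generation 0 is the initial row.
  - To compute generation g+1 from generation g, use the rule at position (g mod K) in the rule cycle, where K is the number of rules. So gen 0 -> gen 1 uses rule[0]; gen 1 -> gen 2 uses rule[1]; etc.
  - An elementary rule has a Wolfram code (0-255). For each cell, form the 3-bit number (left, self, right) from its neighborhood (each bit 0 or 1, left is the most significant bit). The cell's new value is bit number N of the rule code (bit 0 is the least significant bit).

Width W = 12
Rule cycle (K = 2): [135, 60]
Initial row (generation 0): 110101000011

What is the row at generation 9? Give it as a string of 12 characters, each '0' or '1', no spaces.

Answer: 110101010101

Derivation:
Gen 0: 110101000011
Gen 1 (rule 135): 000101011100
Gen 2 (rule 60): 000111110010
Gen 3 (rule 135): 111011100110
Gen 4 (rule 60): 100110010101
Gen 5 (rule 135): 101000110101
Gen 6 (rule 60): 111100101111
Gen 7 (rule 135): 011001100110
Gen 8 (rule 60): 010101010101
Gen 9 (rule 135): 110101010101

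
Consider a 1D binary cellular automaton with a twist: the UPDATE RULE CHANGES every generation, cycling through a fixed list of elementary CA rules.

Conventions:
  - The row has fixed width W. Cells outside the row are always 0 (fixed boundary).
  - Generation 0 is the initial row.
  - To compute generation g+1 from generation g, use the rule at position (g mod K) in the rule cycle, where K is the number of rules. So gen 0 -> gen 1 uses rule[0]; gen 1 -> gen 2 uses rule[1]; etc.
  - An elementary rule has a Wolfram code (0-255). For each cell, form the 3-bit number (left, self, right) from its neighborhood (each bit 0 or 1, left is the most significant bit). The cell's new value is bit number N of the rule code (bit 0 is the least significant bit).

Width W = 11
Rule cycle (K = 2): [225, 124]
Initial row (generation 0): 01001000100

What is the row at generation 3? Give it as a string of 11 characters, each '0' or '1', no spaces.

Gen 0: 01001000100
Gen 1 (rule 225): 00000010001
Gen 2 (rule 124): 00000011001
Gen 3 (rule 225): 11111001000

Answer: 11111001000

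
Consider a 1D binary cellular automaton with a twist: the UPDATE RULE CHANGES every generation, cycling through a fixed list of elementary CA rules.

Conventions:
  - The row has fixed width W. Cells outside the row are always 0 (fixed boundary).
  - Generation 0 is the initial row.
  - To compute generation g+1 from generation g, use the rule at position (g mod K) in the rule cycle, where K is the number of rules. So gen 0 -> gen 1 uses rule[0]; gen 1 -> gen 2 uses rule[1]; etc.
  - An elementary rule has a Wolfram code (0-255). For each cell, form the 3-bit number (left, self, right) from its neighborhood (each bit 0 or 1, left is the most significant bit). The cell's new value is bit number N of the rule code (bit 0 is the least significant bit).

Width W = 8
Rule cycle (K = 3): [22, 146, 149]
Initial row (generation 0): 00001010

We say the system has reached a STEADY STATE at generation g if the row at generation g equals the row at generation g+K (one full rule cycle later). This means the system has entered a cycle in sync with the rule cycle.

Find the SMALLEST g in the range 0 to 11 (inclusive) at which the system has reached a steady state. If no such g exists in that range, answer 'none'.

Gen 0: 00001010
Gen 1 (rule 22): 00011011
Gen 2 (rule 146): 00100000
Gen 3 (rule 149): 10111111
Gen 4 (rule 22): 10000000
Gen 5 (rule 146): 01000000
Gen 6 (rule 149): 01111111
Gen 7 (rule 22): 10000000
Gen 8 (rule 146): 01000000
Gen 9 (rule 149): 01111111
Gen 10 (rule 22): 10000000
Gen 11 (rule 146): 01000000
Gen 12 (rule 149): 01111111
Gen 13 (rule 22): 10000000
Gen 14 (rule 146): 01000000

Answer: 4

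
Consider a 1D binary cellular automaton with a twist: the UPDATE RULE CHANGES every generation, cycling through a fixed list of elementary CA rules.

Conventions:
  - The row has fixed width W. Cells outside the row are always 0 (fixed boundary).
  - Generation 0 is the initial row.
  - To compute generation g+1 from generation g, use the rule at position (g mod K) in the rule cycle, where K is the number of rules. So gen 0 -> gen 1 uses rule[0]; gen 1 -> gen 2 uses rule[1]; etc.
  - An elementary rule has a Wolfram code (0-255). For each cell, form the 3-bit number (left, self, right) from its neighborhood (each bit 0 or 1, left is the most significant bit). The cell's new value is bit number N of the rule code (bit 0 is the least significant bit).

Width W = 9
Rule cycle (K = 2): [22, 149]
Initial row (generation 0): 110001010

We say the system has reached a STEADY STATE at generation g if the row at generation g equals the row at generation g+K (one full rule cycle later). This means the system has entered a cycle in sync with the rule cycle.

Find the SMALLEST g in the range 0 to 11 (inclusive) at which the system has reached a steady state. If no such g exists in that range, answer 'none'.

Answer: 10

Derivation:
Gen 0: 110001010
Gen 1 (rule 22): 001011011
Gen 2 (rule 149): 101000000
Gen 3 (rule 22): 101100000
Gen 4 (rule 149): 100011111
Gen 5 (rule 22): 110100000
Gen 6 (rule 149): 000111111
Gen 7 (rule 22): 001000000
Gen 8 (rule 149): 101111111
Gen 9 (rule 22): 100000000
Gen 10 (rule 149): 111111111
Gen 11 (rule 22): 000000000
Gen 12 (rule 149): 111111111
Gen 13 (rule 22): 000000000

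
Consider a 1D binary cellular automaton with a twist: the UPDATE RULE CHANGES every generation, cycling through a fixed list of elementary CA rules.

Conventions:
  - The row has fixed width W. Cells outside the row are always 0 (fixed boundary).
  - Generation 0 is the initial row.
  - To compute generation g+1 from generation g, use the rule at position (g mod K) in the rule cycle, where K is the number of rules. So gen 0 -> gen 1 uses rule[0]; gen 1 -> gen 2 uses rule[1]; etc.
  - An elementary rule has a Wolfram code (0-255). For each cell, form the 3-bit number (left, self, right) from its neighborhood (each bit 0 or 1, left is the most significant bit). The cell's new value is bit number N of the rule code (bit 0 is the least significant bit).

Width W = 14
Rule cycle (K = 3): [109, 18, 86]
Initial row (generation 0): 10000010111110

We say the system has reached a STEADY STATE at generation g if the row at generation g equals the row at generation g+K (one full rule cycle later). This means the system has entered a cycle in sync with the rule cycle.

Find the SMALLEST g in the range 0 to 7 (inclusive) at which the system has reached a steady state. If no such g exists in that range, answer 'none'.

Answer: 5

Derivation:
Gen 0: 10000010111110
Gen 1 (rule 109): 10111011100010
Gen 2 (rule 18): 00000000010101
Gen 3 (rule 86): 00000000110101
Gen 4 (rule 109): 11111110111111
Gen 5 (rule 18): 00000000000000
Gen 6 (rule 86): 00000000000000
Gen 7 (rule 109): 11111111111111
Gen 8 (rule 18): 00000000000000
Gen 9 (rule 86): 00000000000000
Gen 10 (rule 109): 11111111111111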